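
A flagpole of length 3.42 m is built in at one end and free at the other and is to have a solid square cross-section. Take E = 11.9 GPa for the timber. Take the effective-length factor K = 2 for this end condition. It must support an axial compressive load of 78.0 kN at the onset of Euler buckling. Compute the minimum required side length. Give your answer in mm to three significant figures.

L_e = K·L = 2 × 3.42 = 6.840 m
Required I = P_cr·L_e²/(π²E) = 7.800×10^4 × 6.840² / (π² × 1.19×10^10) = 3.107×10^-5 m⁴
I_req = 3.107×10^7 mm⁴
Solid square: I = a⁴/12  ⇒  a = (12I)^(1/4) = (12×3.107×10^7)^(1/4) = 139 mm

a ≈ 139 mm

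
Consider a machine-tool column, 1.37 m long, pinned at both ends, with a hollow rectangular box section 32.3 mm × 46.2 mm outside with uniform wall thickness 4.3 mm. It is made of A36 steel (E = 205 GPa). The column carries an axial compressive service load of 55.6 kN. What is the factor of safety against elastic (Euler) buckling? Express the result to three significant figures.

n ≈ 1.71

Inner dimensions: h_i = 46.2 − 2×4.3 = 37.60 mm, b_i = 32.3 − 2×4.3 = 23.70 mm
Weak-axis I_min = (h_o·b_o³ − h_i·b_i³)/12 with b_o = 32.3, b_i = 23.70 mm (shorter outer/inner sides).
I_min = (46.2×32.3³ − 37.60×23.70³)/12 = 8.803×10^4 mm⁴
I = 8.803×10^4 mm⁴ = 8.803×10^-8 m⁴
Effective length L_e = K·L = 1 × 1.37 = 1.370 m
P_cr = π²EI / L_e² = π² × 205×10⁹ × 8.803×10^-8 / 1.370² = 9.489×10^4 N
Factor of safety n = P_cr / P = 94.892 / 55.6 = 1.71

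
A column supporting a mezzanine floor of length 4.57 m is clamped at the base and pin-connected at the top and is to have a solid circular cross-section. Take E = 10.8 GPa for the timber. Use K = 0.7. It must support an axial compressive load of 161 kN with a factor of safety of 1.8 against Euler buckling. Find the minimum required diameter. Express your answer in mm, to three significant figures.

Required P_cr = n·P = 1.8 × 161 = 289.8 kN
L_e = K·L = 0.7 × 4.57 = 3.199 m
Required I = P_cr·L_e²/(π²E) = 2.898×10^5 × 3.199² / (π² × 1.08×10^10) = 2.782×10^-5 m⁴
I_req = 2.782×10^7 mm⁴
Solid circle: I = πd⁴/64  ⇒  d = (64I/π)^(1/4) = (64×2.782×10^7/π)^(1/4) = 154 mm

d ≈ 154 mm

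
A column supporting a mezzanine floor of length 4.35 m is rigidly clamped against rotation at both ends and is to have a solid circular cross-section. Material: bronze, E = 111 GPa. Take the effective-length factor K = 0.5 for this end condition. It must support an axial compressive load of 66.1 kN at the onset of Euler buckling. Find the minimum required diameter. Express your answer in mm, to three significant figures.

L_e = K·L = 0.5 × 4.35 = 2.175 m
Required I = P_cr·L_e²/(π²E) = 6.610×10^4 × 2.175² / (π² × 1.11×10^11) = 2.854×10^-7 m⁴
I_req = 2.854×10^5 mm⁴
Solid circle: I = πd⁴/64  ⇒  d = (64I/π)^(1/4) = (64×2.854×10^5/π)^(1/4) = 49.1 mm

d ≈ 49.1 mm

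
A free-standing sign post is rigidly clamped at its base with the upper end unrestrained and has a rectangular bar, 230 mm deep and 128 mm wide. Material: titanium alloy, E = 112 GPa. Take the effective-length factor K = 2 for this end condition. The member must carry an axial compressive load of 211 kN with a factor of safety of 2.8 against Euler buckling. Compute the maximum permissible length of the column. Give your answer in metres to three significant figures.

Buckling occurs about the weak axis: I_min = h·b³/12 with b = 128 mm (the shorter side).
I_min = 230×128³/12 = 4.020×10^7 mm⁴
I = 4.020×10^-5 m⁴
Required critical load P_cr = n·P = 2.8 × 211 = 590.8 kN = 5.908×10^5 N
From P_cr = π²EI/(K·L)²:  L = (1/K)·√(π²EI/P_cr) = (1/2)·√(π²×1.12×10^11×4.020×10^-5/5.908×10^5)
L = 4.34 m

L_max ≈ 4.34 m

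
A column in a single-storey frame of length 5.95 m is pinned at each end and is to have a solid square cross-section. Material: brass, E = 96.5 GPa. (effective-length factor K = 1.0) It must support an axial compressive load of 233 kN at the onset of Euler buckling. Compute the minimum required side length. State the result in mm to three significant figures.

L_e = K·L = 1 × 5.95 = 5.950 m
Required I = P_cr·L_e²/(π²E) = 2.330×10^5 × 5.950² / (π² × 9.65×10^10) = 8.661×10^-6 m⁴
I_req = 8.661×10^6 mm⁴
Solid square: I = a⁴/12  ⇒  a = (12I)^(1/4) = (12×8.661×10^6)^(1/4) = 101 mm

a ≈ 101 mm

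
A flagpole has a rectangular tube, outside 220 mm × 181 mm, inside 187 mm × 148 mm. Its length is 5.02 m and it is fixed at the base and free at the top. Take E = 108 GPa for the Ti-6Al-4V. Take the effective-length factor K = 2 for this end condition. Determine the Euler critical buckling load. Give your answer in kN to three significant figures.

P_cr ≈ 615 kN

Weak-axis I_min = (h_o·b_o³ − h_i·b_i³)/12 with b_o = 181, b_i = 148.0 mm (shorter outer/inner sides).
I_min = (220×181³ − 187.0×148.0³)/12 = 5.819×10^7 mm⁴
I = 5.819×10^7 mm⁴ = 5.819×10^-5 m⁴
Effective length L_e = K·L = 2 × 5.02 = 10.04 m
P_cr = π²EI / L_e² = π² × 108×10⁹ × 5.819×10^-5 / 10.04² = 6.154×10^5 N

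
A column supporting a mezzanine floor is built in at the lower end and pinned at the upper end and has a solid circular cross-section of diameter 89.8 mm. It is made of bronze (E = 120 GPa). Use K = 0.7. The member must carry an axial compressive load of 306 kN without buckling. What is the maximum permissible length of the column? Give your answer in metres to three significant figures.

L_max ≈ 5.02 m

I = πd⁴/64 = π×89.8⁴/64 = 3.192×10^6 mm⁴
I = 3.192×10^-6 m⁴
At the buckling limit P_cr = P = 3.060×10^5 N
From P_cr = π²EI/(K·L)²:  L = (1/K)·√(π²EI/P_cr) = (1/0.7)·√(π²×1.20×10^11×3.192×10^-6/3.060×10^5)
L = 5.02 m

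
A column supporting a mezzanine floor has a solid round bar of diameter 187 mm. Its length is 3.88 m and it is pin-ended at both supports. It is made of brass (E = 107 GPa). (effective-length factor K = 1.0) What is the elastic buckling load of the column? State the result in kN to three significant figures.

P_cr ≈ 4210 kN

I = πd⁴/64 = π×187⁴/64 = 6.003×10^7 mm⁴
I = 6.003×10^7 mm⁴ = 6.003×10^-5 m⁴
Effective length L_e = K·L = 1 × 3.88 = 3.880 m
P_cr = π²EI / L_e² = π² × 107×10⁹ × 6.003×10^-5 / 3.880² = 4.211×10^6 N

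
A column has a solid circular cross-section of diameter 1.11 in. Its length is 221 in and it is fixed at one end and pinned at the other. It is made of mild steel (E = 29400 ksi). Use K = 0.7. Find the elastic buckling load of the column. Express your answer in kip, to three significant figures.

I = πd⁴/64 = π×1.11⁴/64 = 7.452×10^-2 in⁴
Effective length L_e = K·L = 0.7 × 221 = 154.7 in
P_cr = π²EI / L_e² = π² × 29400×10³ × 7.452×10^-2 / 154.7² = 903.5 lb

P_cr ≈ 0.904 kip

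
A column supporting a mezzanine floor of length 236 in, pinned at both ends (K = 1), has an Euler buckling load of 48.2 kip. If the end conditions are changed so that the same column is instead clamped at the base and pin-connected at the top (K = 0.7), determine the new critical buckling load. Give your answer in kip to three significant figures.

P_cr ≈ 98.4 kip

P_cr ∝ 1/K², so P_cr,new = P_cr,old × (K_old/K_new)² = 48.2 × (1/0.7)²
= 48.2 × 2.041 = 98.4 kip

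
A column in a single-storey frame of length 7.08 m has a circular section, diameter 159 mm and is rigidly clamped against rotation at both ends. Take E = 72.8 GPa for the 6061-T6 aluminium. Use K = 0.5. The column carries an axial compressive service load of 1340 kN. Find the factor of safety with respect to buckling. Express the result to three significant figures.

I = πd⁴/64 = π×159⁴/64 = 3.137×10^7 mm⁴
I = 3.137×10^7 mm⁴ = 3.137×10^-5 m⁴
Effective length L_e = K·L = 0.5 × 7.08 = 3.540 m
P_cr = π²EI / L_e² = π² × 72.8×10⁹ × 3.137×10^-5 / 3.540² = 1.799×10^6 N
Factor of safety n = P_cr / P = 1798.8 / 1340 = 1.34

n ≈ 1.34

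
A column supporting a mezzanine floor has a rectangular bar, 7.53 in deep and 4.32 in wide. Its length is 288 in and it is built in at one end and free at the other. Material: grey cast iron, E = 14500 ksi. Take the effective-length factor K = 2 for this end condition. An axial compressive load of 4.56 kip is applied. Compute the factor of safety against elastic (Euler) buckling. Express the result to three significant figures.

Buckling occurs about the weak axis: I_min = h·b³/12 with b = 4.32 in (the shorter side).
I_min = 7.53×4.32³/12 = 50.59 in⁴
Effective length L_e = K·L = 2 × 288 = 576.0 in
P_cr = π²EI / L_e² = π² × 14500×10³ × 50.59 / 576.0² = 2.182×10^4 lb
Factor of safety n = P_cr / P = 21.822 / 4.56 = 4.79

n ≈ 4.79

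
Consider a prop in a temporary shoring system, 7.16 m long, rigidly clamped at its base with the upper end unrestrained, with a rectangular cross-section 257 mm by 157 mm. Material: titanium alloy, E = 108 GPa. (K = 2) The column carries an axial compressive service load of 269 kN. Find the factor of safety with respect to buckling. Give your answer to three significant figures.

Buckling occurs about the weak axis: I_min = h·b³/12 with b = 157 mm (the shorter side).
I_min = 257×157³/12 = 8.288×10^7 mm⁴
I = 8.288×10^7 mm⁴ = 8.288×10^-5 m⁴
Effective length L_e = K·L = 2 × 7.16 = 14.32 m
P_cr = π²EI / L_e² = π² × 108×10⁹ × 8.288×10^-5 / 14.32² = 4.308×10^5 N
Factor of safety n = P_cr / P = 430.81 / 269 = 1.60

n ≈ 1.60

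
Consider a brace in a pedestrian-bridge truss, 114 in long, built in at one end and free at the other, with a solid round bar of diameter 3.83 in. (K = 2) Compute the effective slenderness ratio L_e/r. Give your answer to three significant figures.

I = πd⁴/64 = π×3.83⁴/64 = 10.56 in⁴
A = 11.52 in²;  r_min = √(I/A) = √(10.56/11.52) = 0.9575 in
L_e = K·L = 2 × 114 = 228.0 in
λ = L_e / r_min = 228.00 / 0.9575 = 238

λ ≈ 238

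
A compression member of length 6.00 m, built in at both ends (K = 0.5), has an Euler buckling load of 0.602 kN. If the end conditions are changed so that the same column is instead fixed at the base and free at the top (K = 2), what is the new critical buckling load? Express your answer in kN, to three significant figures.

P_cr ∝ 1/K², so P_cr,new = P_cr,old × (K_old/K_new)² = 0.602 × (0.5/2)²
= 0.602 × 0.06250 = 0.0376 kN

P_cr ≈ 0.0376 kN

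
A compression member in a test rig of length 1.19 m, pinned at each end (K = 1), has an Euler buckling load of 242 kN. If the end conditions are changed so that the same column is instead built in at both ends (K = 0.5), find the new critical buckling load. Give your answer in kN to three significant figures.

P_cr ≈ 968 kN

P_cr ∝ 1/K², so P_cr,new = P_cr,old × (K_old/K_new)² = 242 × (1/0.5)²
= 242 × 4.000 = 968 kN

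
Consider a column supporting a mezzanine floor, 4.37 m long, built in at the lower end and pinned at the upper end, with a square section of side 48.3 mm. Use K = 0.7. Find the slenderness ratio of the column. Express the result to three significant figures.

λ ≈ 219

For a square r = a/√12 = 48.3/√12 = 13.94 mm
L_e = K·L = 0.7 × 4.37 m = 3.059 m = 3059.0 mm
λ = L_e / r_min = 3059.0 / 13.94 = 219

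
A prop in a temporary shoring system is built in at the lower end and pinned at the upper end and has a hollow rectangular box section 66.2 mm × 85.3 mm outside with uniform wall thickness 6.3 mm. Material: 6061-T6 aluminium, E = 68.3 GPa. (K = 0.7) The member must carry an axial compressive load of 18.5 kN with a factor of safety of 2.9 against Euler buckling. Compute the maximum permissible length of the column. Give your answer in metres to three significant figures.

Inner dimensions: h_i = 85.3 − 2×6.3 = 72.70 mm, b_i = 66.2 − 2×6.3 = 53.60 mm
Weak-axis I_min = (h_o·b_o³ − h_i·b_i³)/12 with b_o = 66.2, b_i = 53.60 mm (shorter outer/inner sides).
I_min = (85.3×66.2³ − 72.70×53.60³)/12 = 1.129×10^6 mm⁴
I = 1.129×10^-6 m⁴
Required critical load P_cr = n·P = 2.9 × 18.5 = 53.65 kN = 5.365×10^4 N
From P_cr = π²EI/(K·L)²:  L = (1/K)·√(π²EI/P_cr) = (1/0.7)·√(π²×6.83×10^10×1.129×10^-6/5.365×10^4)
L = 5.38 m

L_max ≈ 5.38 m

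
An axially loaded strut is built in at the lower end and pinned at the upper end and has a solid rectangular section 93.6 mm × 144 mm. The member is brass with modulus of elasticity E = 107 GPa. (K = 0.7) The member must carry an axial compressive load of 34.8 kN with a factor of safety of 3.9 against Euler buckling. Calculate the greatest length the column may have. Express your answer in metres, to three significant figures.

L_max ≈ 12.5 m

Buckling occurs about the weak axis: I_min = h·b³/12 with b = 93.6 mm (the shorter side).
I_min = 144×93.6³/12 = 9.840×10^6 mm⁴
I = 9.840×10^-6 m⁴
Required critical load P_cr = n·P = 3.9 × 34.8 = 135.7 kN = 1.357×10^5 N
From P_cr = π²EI/(K·L)²:  L = (1/K)·√(π²EI/P_cr) = (1/0.7)·√(π²×1.07×10^11×9.840×10^-6/1.357×10^5)
L = 12.5 m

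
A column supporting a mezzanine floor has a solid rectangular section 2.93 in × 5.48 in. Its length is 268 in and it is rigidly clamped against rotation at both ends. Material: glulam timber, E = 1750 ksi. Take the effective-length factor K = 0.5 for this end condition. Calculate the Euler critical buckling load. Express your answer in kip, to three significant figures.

Buckling occurs about the weak axis: I_min = h·b³/12 with b = 2.93 in (the shorter side).
I_min = 5.48×2.93³/12 = 11.49 in⁴
Effective length L_e = K·L = 0.5 × 268 = 134.0 in
P_cr = π²EI / L_e² = π² × 1750×10³ × 11.49 / 134.0² = 1.105×10^4 lb

P_cr ≈ 11.0 kip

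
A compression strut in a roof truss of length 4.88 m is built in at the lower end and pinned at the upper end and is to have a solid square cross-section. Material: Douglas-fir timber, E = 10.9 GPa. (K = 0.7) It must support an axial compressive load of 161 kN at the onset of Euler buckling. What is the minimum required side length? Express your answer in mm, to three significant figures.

a ≈ 120 mm

L_e = K·L = 0.7 × 4.88 = 3.416 m
Required I = P_cr·L_e²/(π²E) = 1.610×10^5 × 3.416² / (π² × 1.09×10^10) = 1.746×10^-5 m⁴
I_req = 1.746×10^7 mm⁴
Solid square: I = a⁴/12  ⇒  a = (12I)^(1/4) = (12×1.746×10^7)^(1/4) = 120 mm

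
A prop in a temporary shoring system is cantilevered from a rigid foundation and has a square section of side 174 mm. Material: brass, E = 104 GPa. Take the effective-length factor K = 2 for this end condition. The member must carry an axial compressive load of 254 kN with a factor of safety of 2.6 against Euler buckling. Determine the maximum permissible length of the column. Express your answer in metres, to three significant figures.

I = a⁴/12 = 174⁴/12 = 7.639×10^7 mm⁴
I = 7.639×10^-5 m⁴
Required critical load P_cr = n·P = 2.6 × 254 = 660.4 kN = 6.604×10^5 N
From P_cr = π²EI/(K·L)²:  L = (1/K)·√(π²EI/P_cr) = (1/2)·√(π²×1.04×10^11×7.639×10^-5/6.604×10^5)
L = 5.45 m

L_max ≈ 5.45 m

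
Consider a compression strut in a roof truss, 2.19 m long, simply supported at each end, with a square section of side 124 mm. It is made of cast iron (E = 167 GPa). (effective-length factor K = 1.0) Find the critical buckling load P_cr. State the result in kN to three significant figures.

P_cr ≈ 6770 kN

I = a⁴/12 = 124⁴/12 = 1.970×10^7 mm⁴
I = 1.970×10^7 mm⁴ = 1.970×10^-5 m⁴
Effective length L_e = K·L = 1 × 2.19 = 2.190 m
P_cr = π²EI / L_e² = π² × 167×10⁹ × 1.970×10^-5 / 2.190² = 6.771×10^6 N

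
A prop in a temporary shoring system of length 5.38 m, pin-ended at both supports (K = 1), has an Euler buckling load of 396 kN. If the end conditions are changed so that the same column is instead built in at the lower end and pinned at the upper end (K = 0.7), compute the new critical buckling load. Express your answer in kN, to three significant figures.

P_cr ≈ 808 kN

P_cr ∝ 1/K², so P_cr,new = P_cr,old × (K_old/K_new)² = 396 × (1/0.7)²
= 396 × 2.041 = 808 kN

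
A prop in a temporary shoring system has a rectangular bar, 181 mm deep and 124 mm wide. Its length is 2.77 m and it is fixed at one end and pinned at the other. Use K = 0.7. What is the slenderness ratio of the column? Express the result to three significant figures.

Buckling occurs about the weak axis: I_min = h·b³/12 with b = 124 mm (the shorter side).
I_min = 181×124³/12 = 2.876×10^7 mm⁴
A = 2.244×10^4 mm²;  r_min = √(I/A) = √(2.876×10^7/2.244×10^4) = 35.80 mm
L_e = K·L = 0.7 × 2.77 m = 1.939 m = 1939.0 mm
λ = L_e / r_min = 1939.0 / 35.80 = 54.2

λ ≈ 54.2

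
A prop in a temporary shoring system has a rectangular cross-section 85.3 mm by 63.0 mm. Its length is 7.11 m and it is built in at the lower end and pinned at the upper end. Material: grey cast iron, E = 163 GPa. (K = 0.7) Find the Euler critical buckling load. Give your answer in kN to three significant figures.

Buckling occurs about the weak axis: I_min = h·b³/12 with b = 63.0 mm (the shorter side).
I_min = 85.3×63.0³/12 = 1.777×10^6 mm⁴
I = 1.777×10^6 mm⁴ = 1.777×10^-6 m⁴
Effective length L_e = K·L = 0.7 × 7.11 = 4.977 m
P_cr = π²EI / L_e² = π² × 163×10⁹ × 1.777×10^-6 / 4.977² = 1.154×10^5 N

P_cr ≈ 115 kN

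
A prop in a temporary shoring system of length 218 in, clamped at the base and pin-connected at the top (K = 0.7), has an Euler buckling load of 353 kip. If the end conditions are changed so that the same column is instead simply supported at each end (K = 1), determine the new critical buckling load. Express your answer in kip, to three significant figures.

P_cr ∝ 1/K², so P_cr,new = P_cr,old × (K_old/K_new)² = 353 × (0.7/1)²
= 353 × 0.4900 = 173 kip

P_cr ≈ 173 kip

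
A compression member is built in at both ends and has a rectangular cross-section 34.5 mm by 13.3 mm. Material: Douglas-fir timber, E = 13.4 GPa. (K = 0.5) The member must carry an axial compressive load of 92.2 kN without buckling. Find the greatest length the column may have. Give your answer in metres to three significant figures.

L_max ≈ 0.197 m

Buckling occurs about the weak axis: I_min = h·b³/12 with b = 13.3 mm (the shorter side).
I_min = 34.5×13.3³/12 = 6.764×10^3 mm⁴
I = 6.764×10^-9 m⁴
At the buckling limit P_cr = P = 9.220×10^4 N
From P_cr = π²EI/(K·L)²:  L = (1/K)·√(π²EI/P_cr) = (1/0.5)·√(π²×1.34×10^10×6.764×10^-9/9.220×10^4)
L = 0.197 m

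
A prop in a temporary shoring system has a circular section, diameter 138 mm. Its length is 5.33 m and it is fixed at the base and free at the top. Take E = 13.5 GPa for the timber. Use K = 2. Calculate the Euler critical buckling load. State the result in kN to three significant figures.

I = πd⁴/64 = π×138⁴/64 = 1.780×10^7 mm⁴
I = 1.780×10^7 mm⁴ = 1.780×10^-5 m⁴
Effective length L_e = K·L = 2 × 5.33 = 10.66 m
P_cr = π²EI / L_e² = π² × 13.5×10⁹ × 1.780×10^-5 / 10.66² = 2.087×10^4 N

P_cr ≈ 20.9 kN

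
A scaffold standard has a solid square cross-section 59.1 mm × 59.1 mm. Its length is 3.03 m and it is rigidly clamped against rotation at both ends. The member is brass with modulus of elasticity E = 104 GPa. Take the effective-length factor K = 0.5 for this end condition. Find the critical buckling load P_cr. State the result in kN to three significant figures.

P_cr ≈ 455 kN

I = a⁴/12 = 59.1⁴/12 = 1.017×10^6 mm⁴
I = 1.017×10^6 mm⁴ = 1.017×10^-6 m⁴
Effective length L_e = K·L = 0.5 × 3.03 = 1.515 m
P_cr = π²EI / L_e² = π² × 104×10⁹ × 1.017×10^-6 / 1.515² = 4.546×10^5 N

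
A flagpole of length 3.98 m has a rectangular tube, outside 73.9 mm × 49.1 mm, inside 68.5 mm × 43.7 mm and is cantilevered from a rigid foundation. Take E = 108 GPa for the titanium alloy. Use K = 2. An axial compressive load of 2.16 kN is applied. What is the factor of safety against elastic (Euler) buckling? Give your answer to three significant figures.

Weak-axis I_min = (h_o·b_o³ − h_i·b_i³)/12 with b_o = 49.1, b_i = 43.70 mm (shorter outer/inner sides).
I_min = (73.9×49.1³ − 68.50×43.70³)/12 = 2.526×10^5 mm⁴
I = 2.526×10^5 mm⁴ = 2.526×10^-7 m⁴
Effective length L_e = K·L = 2 × 3.98 = 7.960 m
P_cr = π²EI / L_e² = π² × 108×10⁹ × 2.526×10^-7 / 7.960² = 4.249×10^3 N
Factor of safety n = P_cr / P = 4.2492 / 2.16 = 1.97

n ≈ 1.97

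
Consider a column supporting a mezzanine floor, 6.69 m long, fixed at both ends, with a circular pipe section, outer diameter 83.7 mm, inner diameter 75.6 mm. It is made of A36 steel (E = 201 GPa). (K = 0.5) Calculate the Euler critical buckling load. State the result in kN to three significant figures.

d_o = 83.7 mm, d_i = 75.6 mm
I = π(d_o⁴ − d_i⁴)/64 = π(83.7⁴ − 75.60⁴)/64 = 8.057×10^5 mm⁴
I = 8.057×10^5 mm⁴ = 8.057×10^-7 m⁴
Effective length L_e = K·L = 0.5 × 6.69 = 3.345 m
P_cr = π²EI / L_e² = π² × 201×10⁹ × 8.057×10^-7 / 3.345² = 1.429×10^5 N

P_cr ≈ 143 kN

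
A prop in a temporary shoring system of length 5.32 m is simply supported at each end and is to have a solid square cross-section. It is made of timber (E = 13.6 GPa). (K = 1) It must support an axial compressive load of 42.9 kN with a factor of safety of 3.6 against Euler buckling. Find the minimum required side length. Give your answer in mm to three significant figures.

Required P_cr = n·P = 3.6 × 42.9 = 154.4 kN
L_e = K·L = 1 × 5.32 = 5.320 m
Required I = P_cr·L_e²/(π²E) = 1.544×10^5 × 5.320² / (π² × 1.36×10^10) = 3.256×10^-5 m⁴
I_req = 3.256×10^7 mm⁴
Solid square: I = a⁴/12  ⇒  a = (12I)^(1/4) = (12×3.256×10^7)^(1/4) = 141 mm

a ≈ 141 mm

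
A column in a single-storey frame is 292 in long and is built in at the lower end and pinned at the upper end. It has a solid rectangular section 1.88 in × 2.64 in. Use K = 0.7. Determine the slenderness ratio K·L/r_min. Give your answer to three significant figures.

Buckling occurs about the weak axis: I_min = h·b³/12 with b = 1.88 in (the shorter side).
I_min = 2.64×1.88³/12 = 1.462 in⁴
A = 4.963 in²;  r_min = √(I/A) = √(1.462/4.963) = 0.5427 in
L_e = K·L = 0.7 × 292 = 204.4 in
λ = L_e / r_min = 204.40 / 0.5427 = 377

λ ≈ 377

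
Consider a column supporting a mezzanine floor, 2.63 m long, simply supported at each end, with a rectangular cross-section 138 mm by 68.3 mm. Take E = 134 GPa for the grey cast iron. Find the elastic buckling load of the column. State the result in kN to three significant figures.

Buckling occurs about the weak axis: I_min = h·b³/12 with b = 68.3 mm (the shorter side).
I_min = 138×68.3³/12 = 3.664×10^6 mm⁴
I = 3.664×10^6 mm⁴ = 3.664×10^-6 m⁴
Effective length L_e = K·L = 1 × 2.63 = 2.630 m
P_cr = π²EI / L_e² = π² × 134×10⁹ × 3.664×10^-6 / 2.630² = 7.006×10^5 N

P_cr ≈ 701 kN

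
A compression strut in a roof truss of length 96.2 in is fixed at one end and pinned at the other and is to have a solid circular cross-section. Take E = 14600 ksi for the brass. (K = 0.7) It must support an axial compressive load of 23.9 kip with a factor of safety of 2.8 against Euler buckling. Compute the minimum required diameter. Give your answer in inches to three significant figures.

Required P_cr = n·P = 2.8 × 23.9 = 66.92 kip
L_e = K·L = 0.7 × 96.2 = 67.34 in
Required I = P_cr·L_e²/(π²E) = 6.692×10^4 × 67.34² / (π² × 1.46×10^7) = 2.106 in⁴
Solid circle: I = πd⁴/64  ⇒  d = (64I/π)^(1/4) = (64×2.106/π)^(1/4) = 2.56 in

d ≈ 2.56 in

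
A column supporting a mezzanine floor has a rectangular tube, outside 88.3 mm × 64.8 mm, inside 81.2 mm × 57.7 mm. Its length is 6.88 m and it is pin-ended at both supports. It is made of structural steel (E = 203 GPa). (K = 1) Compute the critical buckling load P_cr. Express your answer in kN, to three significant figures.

Weak-axis I_min = (h_o·b_o³ − h_i·b_i³)/12 with b_o = 64.8, b_i = 57.70 mm (shorter outer/inner sides).
I_min = (88.3×64.8³ − 81.20×57.70³)/12 = 7.023×10^5 mm⁴
I = 7.023×10^5 mm⁴ = 7.023×10^-7 m⁴
Effective length L_e = K·L = 1 × 6.88 = 6.880 m
P_cr = π²EI / L_e² = π² × 203×10⁹ × 7.023×10^-7 / 6.880² = 2.973×10^4 N

P_cr ≈ 29.7 kN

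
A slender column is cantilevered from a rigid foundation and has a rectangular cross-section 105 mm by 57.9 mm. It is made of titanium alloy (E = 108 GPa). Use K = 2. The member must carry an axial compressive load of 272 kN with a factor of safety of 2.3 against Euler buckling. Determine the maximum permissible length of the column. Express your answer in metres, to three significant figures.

L_max ≈ 0.851 m

Buckling occurs about the weak axis: I_min = h·b³/12 with b = 57.9 mm (the shorter side).
I_min = 105×57.9³/12 = 1.698×10^6 mm⁴
I = 1.698×10^-6 m⁴
Required critical load P_cr = n·P = 2.3 × 272 = 625.6 kN = 6.256×10^5 N
From P_cr = π²EI/(K·L)²:  L = (1/K)·√(π²EI/P_cr) = (1/2)·√(π²×1.08×10^11×1.698×10^-6/6.256×10^5)
L = 0.851 m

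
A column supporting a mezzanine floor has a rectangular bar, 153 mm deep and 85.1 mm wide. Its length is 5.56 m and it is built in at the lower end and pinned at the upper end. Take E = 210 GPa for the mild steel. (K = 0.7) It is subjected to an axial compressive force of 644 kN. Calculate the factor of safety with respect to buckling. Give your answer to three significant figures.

Buckling occurs about the weak axis: I_min = h·b³/12 with b = 85.1 mm (the shorter side).
I_min = 153×85.1³/12 = 7.858×10^6 mm⁴
I = 7.858×10^6 mm⁴ = 7.858×10^-6 m⁴
Effective length L_e = K·L = 0.7 × 5.56 = 3.892 m
P_cr = π²EI / L_e² = π² × 210×10⁹ × 7.858×10^-6 / 3.892² = 1.075×10^6 N
Factor of safety n = P_cr / P = 1075.2 / 644 = 1.67

n ≈ 1.67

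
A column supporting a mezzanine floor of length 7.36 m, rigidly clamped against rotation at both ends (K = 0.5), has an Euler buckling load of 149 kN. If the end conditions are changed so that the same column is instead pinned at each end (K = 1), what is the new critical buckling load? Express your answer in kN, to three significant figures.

P_cr ∝ 1/K², so P_cr,new = P_cr,old × (K_old/K_new)² = 149 × (0.5/1)²
= 149 × 0.2500 = 37.2 kN

P_cr ≈ 37.2 kN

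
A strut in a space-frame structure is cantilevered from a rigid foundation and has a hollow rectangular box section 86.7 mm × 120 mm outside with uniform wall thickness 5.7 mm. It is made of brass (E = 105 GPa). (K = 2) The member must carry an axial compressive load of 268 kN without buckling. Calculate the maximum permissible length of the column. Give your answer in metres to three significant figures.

L_max ≈ 1.60 m

Inner dimensions: h_i = 120 − 2×5.7 = 108.6 mm, b_i = 86.7 − 2×5.7 = 75.30 mm
Weak-axis I_min = (h_o·b_o³ − h_i·b_i³)/12 with b_o = 86.7, b_i = 75.30 mm (shorter outer/inner sides).
I_min = (120×86.7³ − 108.6×75.30³)/12 = 2.653×10^6 mm⁴
I = 2.653×10^-6 m⁴
At the buckling limit P_cr = P = 2.680×10^5 N
From P_cr = π²EI/(K·L)²:  L = (1/K)·√(π²EI/P_cr) = (1/2)·√(π²×1.05×10^11×2.653×10^-6/2.680×10^5)
L = 1.60 m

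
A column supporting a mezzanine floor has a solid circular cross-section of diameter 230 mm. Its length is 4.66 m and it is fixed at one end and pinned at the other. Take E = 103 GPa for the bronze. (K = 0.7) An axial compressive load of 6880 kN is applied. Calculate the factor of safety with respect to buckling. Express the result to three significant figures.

I = πd⁴/64 = π×230⁴/64 = 1.374×10^8 mm⁴
I = 1.374×10^8 mm⁴ = 1.374×10^-4 m⁴
Effective length L_e = K·L = 0.7 × 4.66 = 3.262 m
P_cr = π²EI / L_e² = π² × 103×10⁹ × 1.374×10^-4 / 3.262² = 1.312×10^7 N
Factor of safety n = P_cr / P = 13124 / 6880 = 1.91

n ≈ 1.91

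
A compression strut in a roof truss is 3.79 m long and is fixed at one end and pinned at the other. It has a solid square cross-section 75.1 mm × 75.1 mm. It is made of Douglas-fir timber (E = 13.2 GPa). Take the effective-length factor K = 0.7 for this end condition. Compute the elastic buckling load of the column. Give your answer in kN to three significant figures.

P_cr ≈ 49.1 kN

I = a⁴/12 = 75.1⁴/12 = 2.651×10^6 mm⁴
I = 2.651×10^6 mm⁴ = 2.651×10^-6 m⁴
Effective length L_e = K·L = 0.7 × 3.79 = 2.653 m
P_cr = π²EI / L_e² = π² × 13.2×10⁹ × 2.651×10^-6 / 2.653² = 4.907×10^4 N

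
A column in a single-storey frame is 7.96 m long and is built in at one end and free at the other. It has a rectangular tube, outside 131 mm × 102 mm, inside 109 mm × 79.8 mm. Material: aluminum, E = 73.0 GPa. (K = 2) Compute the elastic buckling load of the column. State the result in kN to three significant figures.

P_cr ≈ 19.8 kN

Weak-axis I_min = (h_o·b_o³ − h_i·b_i³)/12 with b_o = 102, b_i = 79.80 mm (shorter outer/inner sides).
I_min = (131×102³ − 109.0×79.80³)/12 = 6.969×10^6 mm⁴
I = 6.969×10^6 mm⁴ = 6.969×10^-6 m⁴
Effective length L_e = K·L = 2 × 7.96 = 15.92 m
P_cr = π²EI / L_e² = π² × 73.0×10⁹ × 6.969×10^-6 / 15.92² = 1.981×10^4 N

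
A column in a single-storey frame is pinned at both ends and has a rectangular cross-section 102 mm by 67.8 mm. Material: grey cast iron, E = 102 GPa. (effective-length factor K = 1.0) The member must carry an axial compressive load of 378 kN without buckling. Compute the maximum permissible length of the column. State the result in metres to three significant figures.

Buckling occurs about the weak axis: I_min = h·b³/12 with b = 67.8 mm (the shorter side).
I_min = 102×67.8³/12 = 2.649×10^6 mm⁴
I = 2.649×10^-6 m⁴
At the buckling limit P_cr = P = 3.780×10^5 N
From P_cr = π²EI/(K·L)²:  L = (1/K)·√(π²EI/P_cr) = (1/1)·√(π²×1.02×10^11×2.649×10^-6/3.780×10^5)
L = 2.66 m

L_max ≈ 2.66 m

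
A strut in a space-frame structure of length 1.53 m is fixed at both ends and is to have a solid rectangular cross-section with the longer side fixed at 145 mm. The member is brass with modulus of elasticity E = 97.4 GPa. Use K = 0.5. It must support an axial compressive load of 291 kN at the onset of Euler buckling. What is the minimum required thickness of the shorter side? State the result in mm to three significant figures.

b ≈ 24.5 mm

L_e = K·L = 0.5 × 1.53 = 0.7650 m
Required I = P_cr·L_e²/(π²E) = 2.910×10^5 × 0.7650² / (π² × 9.74×10^10) = 1.772×10^-7 m⁴
I_req = 1.772×10^5 mm⁴
Rectangle, weak axis: I_min = h·b³/12 with h = 145 mm fixed  ⇒  b = (12I/h)^(1/3) = 24.5 mm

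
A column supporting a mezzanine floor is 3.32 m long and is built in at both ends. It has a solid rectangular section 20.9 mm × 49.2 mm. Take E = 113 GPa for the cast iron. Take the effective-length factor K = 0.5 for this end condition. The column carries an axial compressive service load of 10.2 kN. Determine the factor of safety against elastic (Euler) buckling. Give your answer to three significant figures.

n ≈ 1.49

Buckling occurs about the weak axis: I_min = h·b³/12 with b = 20.9 mm (the shorter side).
I_min = 49.2×20.9³/12 = 3.743×10^4 mm⁴
I = 3.743×10^4 mm⁴ = 3.743×10^-8 m⁴
Effective length L_e = K·L = 0.5 × 3.32 = 1.660 m
P_cr = π²EI / L_e² = π² × 113×10⁹ × 3.743×10^-8 / 1.660² = 1.515×10^4 N
Factor of safety n = P_cr / P = 15.149 / 10.2 = 1.49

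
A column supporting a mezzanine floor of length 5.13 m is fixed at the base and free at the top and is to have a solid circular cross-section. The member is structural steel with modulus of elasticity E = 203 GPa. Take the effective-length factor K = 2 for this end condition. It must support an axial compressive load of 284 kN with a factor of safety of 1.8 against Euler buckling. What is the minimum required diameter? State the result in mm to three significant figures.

d ≈ 153 mm

Required P_cr = n·P = 1.8 × 284 = 511.2 kN
L_e = K·L = 2 × 5.13 = 10.26 m
Required I = P_cr·L_e²/(π²E) = 5.112×10^5 × 10.26² / (π² × 2.03×10^11) = 2.686×10^-5 m⁴
I_req = 2.686×10^7 mm⁴
Solid circle: I = πd⁴/64  ⇒  d = (64I/π)^(1/4) = (64×2.686×10^7/π)^(1/4) = 153 mm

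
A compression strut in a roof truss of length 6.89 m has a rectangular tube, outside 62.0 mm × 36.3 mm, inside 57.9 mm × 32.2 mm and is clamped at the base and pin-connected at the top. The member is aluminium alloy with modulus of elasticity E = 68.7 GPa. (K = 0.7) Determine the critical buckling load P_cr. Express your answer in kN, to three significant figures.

Weak-axis I_min = (h_o·b_o³ − h_i·b_i³)/12 with b_o = 36.3, b_i = 32.20 mm (shorter outer/inner sides).
I_min = (62.0×36.3³ − 57.90×32.20³)/12 = 8.604×10^4 mm⁴
I = 8.604×10^4 mm⁴ = 8.604×10^-8 m⁴
Effective length L_e = K·L = 0.7 × 6.89 = 4.823 m
P_cr = π²EI / L_e² = π² × 68.7×10⁹ × 8.604×10^-8 / 4.823² = 2.508×10^3 N

P_cr ≈ 2.51 kN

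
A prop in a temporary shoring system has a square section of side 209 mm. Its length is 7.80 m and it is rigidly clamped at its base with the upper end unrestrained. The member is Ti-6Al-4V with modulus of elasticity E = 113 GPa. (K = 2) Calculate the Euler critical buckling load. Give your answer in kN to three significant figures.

I = a⁴/12 = 209⁴/12 = 1.590×10^8 mm⁴
I = 1.590×10^8 mm⁴ = 1.590×10^-4 m⁴
Effective length L_e = K·L = 2 × 7.80 = 15.60 m
P_cr = π²EI / L_e² = π² × 113×10⁹ × 1.590×10^-4 / 15.60² = 7.287×10^5 N

P_cr ≈ 729 kN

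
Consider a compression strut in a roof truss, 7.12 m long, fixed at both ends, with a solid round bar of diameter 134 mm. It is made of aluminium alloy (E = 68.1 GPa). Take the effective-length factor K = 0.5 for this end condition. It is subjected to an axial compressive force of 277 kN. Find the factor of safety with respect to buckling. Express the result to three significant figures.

I = πd⁴/64 = π×134⁴/64 = 1.583×10^7 mm⁴
I = 1.583×10^7 mm⁴ = 1.583×10^-5 m⁴
Effective length L_e = K·L = 0.5 × 7.12 = 3.560 m
P_cr = π²EI / L_e² = π² × 68.1×10⁹ × 1.583×10^-5 / 3.560² = 8.393×10^5 N
Factor of safety n = P_cr / P = 839.34 / 277 = 3.03

n ≈ 3.03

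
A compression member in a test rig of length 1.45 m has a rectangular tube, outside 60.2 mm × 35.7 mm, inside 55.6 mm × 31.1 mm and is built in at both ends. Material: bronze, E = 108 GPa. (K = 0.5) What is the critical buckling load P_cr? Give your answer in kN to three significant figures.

P_cr ≈ 180 kN

Weak-axis I_min = (h_o·b_o³ − h_i·b_i³)/12 with b_o = 35.7, b_i = 31.10 mm (shorter outer/inner sides).
I_min = (60.2×35.7³ − 55.60×31.10³)/12 = 8.888×10^4 mm⁴
I = 8.888×10^4 mm⁴ = 8.888×10^-8 m⁴
Effective length L_e = K·L = 0.5 × 1.45 = 0.7250 m
P_cr = π²EI / L_e² = π² × 108×10⁹ × 8.888×10^-8 / 0.7250² = 1.802×10^5 N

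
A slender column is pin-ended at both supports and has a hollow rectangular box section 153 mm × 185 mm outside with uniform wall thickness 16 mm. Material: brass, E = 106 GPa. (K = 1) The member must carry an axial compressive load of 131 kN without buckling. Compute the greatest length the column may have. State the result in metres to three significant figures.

L_max ≈ 16.1 m

Inner dimensions: h_i = 185 − 2×16 = 153.0 mm, b_i = 153 − 2×16 = 121.0 mm
Weak-axis I_min = (h_o·b_o³ − h_i·b_i³)/12 with b_o = 153, b_i = 121.0 mm (shorter outer/inner sides).
I_min = (185×153³ − 153.0×121.0³)/12 = 3.263×10^7 mm⁴
I = 3.263×10^-5 m⁴
At the buckling limit P_cr = P = 1.310×10^5 N
From P_cr = π²EI/(K·L)²:  L = (1/K)·√(π²EI/P_cr) = (1/1)·√(π²×1.06×10^11×3.263×10^-5/1.310×10^5)
L = 16.1 m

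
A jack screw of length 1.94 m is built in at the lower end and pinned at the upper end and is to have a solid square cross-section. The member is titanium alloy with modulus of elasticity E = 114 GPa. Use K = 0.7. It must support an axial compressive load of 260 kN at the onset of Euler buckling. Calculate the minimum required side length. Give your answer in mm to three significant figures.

a ≈ 47.6 mm

L_e = K·L = 0.7 × 1.94 = 1.358 m
Required I = P_cr·L_e²/(π²E) = 2.600×10^5 × 1.358² / (π² × 1.14×10^11) = 4.262×10^-7 m⁴
I_req = 4.262×10^5 mm⁴
Solid square: I = a⁴/12  ⇒  a = (12I)^(1/4) = (12×4.262×10^5)^(1/4) = 47.6 mm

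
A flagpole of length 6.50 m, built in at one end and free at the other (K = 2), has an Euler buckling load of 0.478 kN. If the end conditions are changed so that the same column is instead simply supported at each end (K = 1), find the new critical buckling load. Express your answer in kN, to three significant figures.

P_cr ∝ 1/K², so P_cr,new = P_cr,old × (K_old/K_new)² = 0.478 × (2/1)²
= 0.478 × 4.000 = 1.91 kN

P_cr ≈ 1.91 kN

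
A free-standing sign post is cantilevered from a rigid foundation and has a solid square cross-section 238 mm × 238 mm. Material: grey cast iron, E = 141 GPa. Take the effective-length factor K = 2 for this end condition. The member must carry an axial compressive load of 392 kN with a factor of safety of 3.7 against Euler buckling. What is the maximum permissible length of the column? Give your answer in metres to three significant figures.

L_max ≈ 8.01 m

I = a⁴/12 = 238⁴/12 = 2.674×10^8 mm⁴
I = 2.674×10^-4 m⁴
Required critical load P_cr = n·P = 3.7 × 392 = 1450 kN = 1.450×10^6 N
From P_cr = π²EI/(K·L)²:  L = (1/K)·√(π²EI/P_cr) = (1/2)·√(π²×1.41×10^11×2.674×10^-4/1.450×10^6)
L = 8.01 m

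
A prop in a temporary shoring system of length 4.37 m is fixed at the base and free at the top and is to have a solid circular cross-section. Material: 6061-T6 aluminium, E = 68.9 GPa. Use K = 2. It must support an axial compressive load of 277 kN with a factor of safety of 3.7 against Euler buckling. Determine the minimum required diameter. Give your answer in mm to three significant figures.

d ≈ 220 mm

Required P_cr = n·P = 3.7 × 277 = 1025 kN
L_e = K·L = 2 × 4.37 = 8.740 m
Required I = P_cr·L_e²/(π²E) = 1.025×10^6 × 8.740² / (π² × 6.89×10^10) = 1.151×10^-4 m⁴
I_req = 1.151×10^8 mm⁴
Solid circle: I = πd⁴/64  ⇒  d = (64I/π)^(1/4) = (64×1.151×10^8/π)^(1/4) = 220 mm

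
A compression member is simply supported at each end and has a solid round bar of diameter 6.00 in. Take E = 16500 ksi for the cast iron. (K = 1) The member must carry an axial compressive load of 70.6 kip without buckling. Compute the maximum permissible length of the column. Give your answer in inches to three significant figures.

L_max ≈ 383 in

I = πd⁴/64 = π×6.00⁴/64 = 63.62 in⁴
At the buckling limit P_cr = P = 7.060×10^4 lb
From P_cr = π²EI/(K·L)²:  L = (1/K)·√(π²EI/P_cr) = (1/1)·√(π²×1.65×10^7×63.62/7.060×10^4)
L = 383 in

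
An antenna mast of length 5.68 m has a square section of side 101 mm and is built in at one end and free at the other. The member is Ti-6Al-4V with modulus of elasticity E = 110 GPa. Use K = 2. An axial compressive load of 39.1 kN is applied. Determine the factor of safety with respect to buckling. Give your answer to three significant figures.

I = a⁴/12 = 101⁴/12 = 8.672×10^6 mm⁴
I = 8.672×10^6 mm⁴ = 8.672×10^-6 m⁴
Effective length L_e = K·L = 2 × 5.68 = 11.36 m
P_cr = π²EI / L_e² = π² × 110×10⁹ × 8.672×10^-6 / 11.36² = 7.295×10^4 N
Factor of safety n = P_cr / P = 72.952 / 39.1 = 1.87

n ≈ 1.87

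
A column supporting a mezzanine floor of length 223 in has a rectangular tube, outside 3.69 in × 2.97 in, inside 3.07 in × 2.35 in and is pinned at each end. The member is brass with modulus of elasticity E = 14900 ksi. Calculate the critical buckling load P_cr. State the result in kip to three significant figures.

Weak-axis I_min = (h_o·b_o³ − h_i·b_i³)/12 with b_o = 2.97, b_i = 2.350 in (shorter outer/inner sides).
I_min = (3.69×2.97³ − 3.070×2.350³)/12 = 4.736 in⁴
Effective length L_e = K·L = 1 × 223 = 223.0 in
P_cr = π²EI / L_e² = π² × 14900×10³ × 4.736 / 223.0² = 1.400×10^4 lb

P_cr ≈ 14.0 kip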